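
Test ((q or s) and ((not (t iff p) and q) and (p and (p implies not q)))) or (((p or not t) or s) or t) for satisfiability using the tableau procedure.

Initial set: {T (((q or s) and ((not (t iff p) and q) and (p and (p implies not q)))) or (((p or not t) or s) or t))}.
T (((q or s) and ((not (t iff p) and q) and (p and (p implies not q)))) or (((p or not t) or s) or t)): β-rule — branch into T ((q or s) and ((not (t iff p) and q) and (p and (p implies not q))))  //  T (((p or not t) or s) or t).
  branch 1 (add T ((q or s) and ((not (t iff p) and q) and (p and (p implies not q))))):
    T ((q or s) and ((not (t iff p) and q) and (p and (p implies not q)))): α-rule — add T (q or s), T ((not (t iff p) and q) and (p and (p implies not q))).
    T ((not (t iff p) and q) and (p and (p implies not q))): α-rule — add T (not (t iff p) and q), T (p and (p implies not q)).
    T (not (t iff p) and q): α-rule — add T not (t iff p), T q.
    T (p and (p implies not q)): α-rule — add T p, T (p implies not q).
    T (q or s): β-rule — branch into T q  //  T s.
      branch 1.1 (add T q):
        T not (t iff p): β-rule — branch into T t, F p  //  F t, T p.
          branch 1.1.1 (add T t, F p):
            × closes — contains both p and not p.
          branch 1.1.2 (add F t, T p):
            T (p implies not q): β-rule — branch into F p  //  T not q.
              branch 1.1.2.1 (add F p):
                × closes — contains both p and not p.
              branch 1.1.2.2 (add T not q):
                × closes — contains both q and not q.
      branch 1.2 (add T s):
        T not (t iff p): β-rule — branch into T t, F p  //  F t, T p.
          branch 1.2.1 (add T t, F p):
            × closes — contains both p and not p.
          branch 1.2.2 (add F t, T p):
            T (p implies not q): β-rule — branch into F p  //  T not q.
              branch 1.2.2.1 (add F p):
                × closes — contains both p and not p.
              branch 1.2.2.2 (add T not q):
                × closes — contains both q and not q.
  branch 2 (add T (((p or not t) or s) or t)):
    T (((p or not t) or s) or t): β-rule — branch into T ((p or not t) or s)  //  T t.
      branch 2.1 (add T ((p or not t) or s)):
        T ((p or not t) or s): β-rule — branch into T (p or not t)  //  T s.
          branch 2.1.1 (add T (p or not t)):
            T (p or not t): β-rule — branch into T p  //  T not t.
              branch 2.1.1.1 (add T p):
                ○ open, literals {p=true}.
              branch 2.1.1.2 (add T not t):
                ○ open, literals {t=false}.
          branch 2.1.2 (add T s):
            ○ open, literals {s=true}.
      branch 2.2 (add T t):
        ○ open, literals {t=true}.
6 branches closed, 4 open.
An open branch gives a satisfying assignment: p=true.

Satisfiable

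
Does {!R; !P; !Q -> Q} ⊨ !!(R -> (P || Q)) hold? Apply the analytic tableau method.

Initial set: {!R; !P; (!Q -> Q); !!!(R -> (P || Q))}.
!!!(R -> (P || Q)): drop double negation, giving !(R -> (P || Q)).
!(R -> (P || Q)): α-rule — add R, !(P || Q).
× closes — contains both R and !R.
All 1 branch closes.
Every branch closed, so the premises entail the conclusion.

Yes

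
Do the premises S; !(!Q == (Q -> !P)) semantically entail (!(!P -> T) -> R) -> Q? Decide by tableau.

Yes

Initial set: {S; !(!Q == (Q -> !P)); !((!(!P -> T) -> R) -> Q)}.
!((!(!P -> T) -> R) -> Q): α-rule — add (!(!P -> T) -> R), !Q.
!(!Q == (Q -> !P)): β-rule — branch into !Q, !(Q -> !P)  //  !!Q, (Q -> !P).
  branch 1 (add !Q, !(Q -> !P)):
    !(Q -> !P): α-rule — add Q, !!P.
    × closes — contains both Q and !Q.
  branch 2 (add !!Q, (Q -> !P)):
    × closes — contains both Q and !Q.
All 2 branches close.
Every branch closed, so the premises entail the conclusion.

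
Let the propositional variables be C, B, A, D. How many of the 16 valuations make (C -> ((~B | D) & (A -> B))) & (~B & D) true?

Initial set: {T ((C -> ((~B | D) & (A -> B))) & (~B & D))}.
T ((C -> ((~B | D) & (A -> B))) & (~B & D)): α-rule — add T (C -> ((~B | D) & (A -> B))), T (~B & D).
T (~B & D): α-rule — add T ~B, T D.
T (C -> ((~B | D) & (A -> B))): β-rule — branch into F C  //  T ((~B | D) & (A -> B)).
  branch 1 (add F C):
    ○ open, literals {B=0, C=0, D=1}.
  branch 2 (add T ((~B | D) & (A -> B))):
    T ((~B | D) & (A -> B)): α-rule — add T (~B | D), T (A -> B).
    T (~B | D): β-rule — branch into T ~B  //  T D.
      branch 2.1 (add T ~B):
        T (A -> B): β-rule — branch into F A  //  T B.
          branch 2.1.1 (add F A):
            ○ open, literals {A=0, B=0, D=1}.
          branch 2.1.2 (add T B):
            × closes — contains both B and ~B.
      branch 2.2 (add T D):
        T (A -> B): β-rule — branch into F A  //  T B.
          branch 2.2.1 (add F A):
            ○ open, literals {A=0, B=0, D=1}.
          branch 2.2.2 (add T B):
            × closes — contains both B and ~B.
2 branches closed, 3 open.
Each open branch fixes some atoms; the unmentioned ones are free. Counting distinct full assignments: branch {B=0, C=0, D=1} (A) contributes 2 new; branch {A=0, B=0, D=1} (C) contributes 1 new; branch {A=0, B=0, D=1} (C) contributes 0 new. Total: 3.

3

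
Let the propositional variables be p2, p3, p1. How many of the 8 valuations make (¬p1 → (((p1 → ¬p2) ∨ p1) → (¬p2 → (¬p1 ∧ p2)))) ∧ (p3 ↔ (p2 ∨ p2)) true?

3

Initial set: {((¬p1 → (((p1 → ¬p2) ∨ p1) → (¬p2 → (¬p1 ∧ p2)))) ∧ (p3 ↔ (p2 ∨ p2)))}.
((¬p1 → (((p1 → ¬p2) ∨ p1) → (¬p2 → (¬p1 ∧ p2)))) ∧ (p3 ↔ (p2 ∨ p2))): α-rule — add (¬p1 → (((p1 → ¬p2) ∨ p1) → (¬p2 → (¬p1 ∧ p2)))), (p3 ↔ (p2 ∨ p2)).
(¬p1 → (((p1 → ¬p2) ∨ p1) → (¬p2 → (¬p1 ∧ p2)))): β-rule — branch into ¬¬p1  //  (((p1 → ¬p2) ∨ p1) → (¬p2 → (¬p1 ∧ p2))).
  branch 1 (add ¬¬p1):
    (p3 ↔ (p2 ∨ p2)): β-rule — branch into p3, (p2 ∨ p2)  //  ¬p3, ¬(p2 ∨ p2).
      branch 1.1 (add p3, (p2 ∨ p2)):
        (p2 ∨ p2): β-rule — branch into p2  //  p2.
          branch 1.1.1 (add p2):
            ○ open, literals {p1=true, p2=true, p3=true}.
          branch 1.1.2 (add p2):
            ○ open, literals {p1=true, p2=true, p3=true}.
      branch 1.2 (add ¬p3, ¬(p2 ∨ p2)):
        ¬(p2 ∨ p2): α-rule — add ¬p2, ¬p2.
        ○ open, literals {p1=true, p2=false, p3=false}.
  branch 2 (add (((p1 → ¬p2) ∨ p1) → (¬p2 → (¬p1 ∧ p2)))):
    (p3 ↔ (p2 ∨ p2)): β-rule — branch into p3, (p2 ∨ p2)  //  ¬p3, ¬(p2 ∨ p2).
      branch 2.1 (add p3, (p2 ∨ p2)):
        (((p1 → ¬p2) ∨ p1) → (¬p2 → (¬p1 ∧ p2))): β-rule — branch into ¬((p1 → ¬p2) ∨ p1)  //  (¬p2 → (¬p1 ∧ p2)).
          branch 2.1.1 (add ¬((p1 → ¬p2) ∨ p1)):
            ¬((p1 → ¬p2) ∨ p1): α-rule — add ¬(p1 → ¬p2), ¬p1.
            ¬(p1 → ¬p2): α-rule — add p1, ¬¬p2.
            × closes — contains both p1 and ¬p1.
          branch 2.1.2 (add (¬p2 → (¬p1 ∧ p2))):
            (p2 ∨ p2): β-rule — branch into p2  //  p2.
              branch 2.1.2.1 (add p2):
                (¬p2 → (¬p1 ∧ p2)): β-rule — branch into ¬¬p2  //  (¬p1 ∧ p2).
                  branch 2.1.2.1.1 (add ¬¬p2):
                    ○ open, literals {p2=true, p3=true}.
                  branch 2.1.2.1.2 (add (¬p1 ∧ p2)):
                    (¬p1 ∧ p2): α-rule — add ¬p1, p2.
                    ○ open, literals {p1=false, p2=true, p3=true}.
              branch 2.1.2.2 (add p2):
                (¬p2 → (¬p1 ∧ p2)): β-rule — branch into ¬¬p2  //  (¬p1 ∧ p2).
                  branch 2.1.2.2.1 (add ¬¬p2):
                    ○ open, literals {p2=true, p3=true}.
                  branch 2.1.2.2.2 (add (¬p1 ∧ p2)):
                    (¬p1 ∧ p2): α-rule — add ¬p1, p2.
                    ○ open, literals {p1=false, p2=true, p3=true}.
      branch 2.2 (add ¬p3, ¬(p2 ∨ p2)):
        ¬(p2 ∨ p2): α-rule — add ¬p2, ¬p2.
        (((p1 → ¬p2) ∨ p1) → (¬p2 → (¬p1 ∧ p2))): β-rule — branch into ¬((p1 → ¬p2) ∨ p1)  //  (¬p2 → (¬p1 ∧ p2)).
          branch 2.2.1 (add ¬((p1 → ¬p2) ∨ p1)):
            ¬((p1 → ¬p2) ∨ p1): α-rule — add ¬(p1 → ¬p2), ¬p1.
            ¬(p1 → ¬p2): α-rule — add p1, ¬¬p2.
            × closes — contains both p1 and ¬p1.
          branch 2.2.2 (add (¬p2 → (¬p1 ∧ p2))):
            (¬p2 → (¬p1 ∧ p2)): β-rule — branch into ¬¬p2  //  (¬p1 ∧ p2).
              branch 2.2.2.1 (add ¬¬p2):
                × closes — contains both p2 and ¬p2.
              branch 2.2.2.2 (add (¬p1 ∧ p2)):
                (¬p1 ∧ p2): α-rule — add ¬p1, p2.
                × closes — contains both p2 and ¬p2.
4 branches closed, 7 open.
Each open branch fixes some atoms; the unmentioned ones are free. Counting distinct full assignments: branch {p1=true, p2=true, p3=true} (none free) contributes 1 new; branch {p1=true, p2=true, p3=true} (none free) contributes 0 new; branch {p1=true, p2=false, p3=false} (none free) contributes 1 new; branch {p2=true, p3=true} (p1) contributes 1 new; branch {p1=false, p2=true, p3=true} (none free) contributes 0 new; branch {p2=true, p3=true} (p1) contributes 0 new; branch {p1=false, p2=true, p3=true} (none free) contributes 0 new. Total: 3.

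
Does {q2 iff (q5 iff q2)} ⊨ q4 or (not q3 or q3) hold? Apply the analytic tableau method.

Initial set: {(q2 iff (q5 iff q2)); not (q4 or (not q3 or q3))}.
not (q4 or (not q3 or q3)): α-rule — add not q4, not (not q3 or q3).
not (not q3 or q3): α-rule — add not not q3, not q3.
× closes — contains both q3 and not q3.
All 1 branch closes.
Every branch closed, so the premises entail the conclusion.

Yes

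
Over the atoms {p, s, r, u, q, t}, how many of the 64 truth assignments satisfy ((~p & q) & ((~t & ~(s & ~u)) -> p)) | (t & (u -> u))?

Initial set: {(((~p & q) & ((~t & ~(s & ~u)) -> p)) | (t & (u -> u)))}.
(((~p & q) & ((~t & ~(s & ~u)) -> p)) | (t & (u -> u))): β-rule — branch into ((~p & q) & ((~t & ~(s & ~u)) -> p))  //  (t & (u -> u)).
  branch 1 (add ((~p & q) & ((~t & ~(s & ~u)) -> p))):
    ((~p & q) & ((~t & ~(s & ~u)) -> p)): α-rule — add (~p & q), ((~t & ~(s & ~u)) -> p).
    (~p & q): α-rule — add ~p, q.
    ((~t & ~(s & ~u)) -> p): β-rule — branch into ~(~t & ~(s & ~u))  //  p.
      branch 1.1 (add ~(~t & ~(s & ~u))):
        ~(~t & ~(s & ~u)): β-rule — branch into ~~t  //  ~~(s & ~u).
          branch 1.1.1 (add ~~t):
            ○ open, literals {p=false, q=true, t=true}.
          branch 1.1.2 (add ~~(s & ~u)):
            ~~(s & ~u): α-rule — add s, ~u.
            ○ open, literals {p=false, q=true, s=true, u=false}.
      branch 1.2 (add p):
        × closes — contains both p and ~p.
  branch 2 (add (t & (u -> u))):
    (t & (u -> u)): α-rule — add t, (u -> u).
    (u -> u): β-rule — branch into ~u  //  u.
      branch 2.1 (add ~u):
        ○ open, literals {t=true, u=false}.
      branch 2.2 (add u):
        ○ open, literals {t=true, u=true}.
1 branch closed, 4 open.
Each open branch fixes some atoms; the unmentioned ones are free. Counting distinct full assignments: branch {p=false, q=true, t=true} (s, r, u) contributes 8 new; branch {p=false, q=true, s=true, u=false} (r, t) contributes 2 new; branch {t=true, u=false} (p, s, r, q) contributes 12 new; branch {t=true, u=true} (p, s, r, q) contributes 12 new. Total: 34.

34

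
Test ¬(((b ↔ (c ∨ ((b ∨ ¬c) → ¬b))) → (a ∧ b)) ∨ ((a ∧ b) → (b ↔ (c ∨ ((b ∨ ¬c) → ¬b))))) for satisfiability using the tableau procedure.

Unsatisfiable

Initial set: {¬(((b ↔ (c ∨ ((b ∨ ¬c) → ¬b))) → (a ∧ b)) ∨ ((a ∧ b) → (b ↔ (c ∨ ((b ∨ ¬c) → ¬b)))))}.
¬(((b ↔ (c ∨ ((b ∨ ¬c) → ¬b))) → (a ∧ b)) ∨ ((a ∧ b) → (b ↔ (c ∨ ((b ∨ ¬c) → ¬b))))): α-rule — add ¬((b ↔ (c ∨ ((b ∨ ¬c) → ¬b))) → (a ∧ b)), ¬((a ∧ b) → (b ↔ (c ∨ ((b ∨ ¬c) → ¬b)))).
¬((b ↔ (c ∨ ((b ∨ ¬c) → ¬b))) → (a ∧ b)): α-rule — add (b ↔ (c ∨ ((b ∨ ¬c) → ¬b))), ¬(a ∧ b).
¬((a ∧ b) → (b ↔ (c ∨ ((b ∨ ¬c) → ¬b)))): α-rule — add (a ∧ b), ¬(b ↔ (c ∨ ((b ∨ ¬c) → ¬b))).
(a ∧ b): α-rule — add a, b.
(b ↔ (c ∨ ((b ∨ ¬c) → ¬b))): β-rule — branch into b, (c ∨ ((b ∨ ¬c) → ¬b))  //  ¬b, ¬(c ∨ ((b ∨ ¬c) → ¬b)).
  branch 1 (add b, (c ∨ ((b ∨ ¬c) → ¬b))):
    ¬(a ∧ b): β-rule — branch into ¬a  //  ¬b.
      branch 1.1 (add ¬a):
        × closes — contains both a and ¬a.
      branch 1.2 (add ¬b):
        × closes — contains both b and ¬b.
  branch 2 (add ¬b, ¬(c ∨ ((b ∨ ¬c) → ¬b))):
    × closes — contains both b and ¬b.
All 3 branches close.
Every branch closed; the formula is unsatisfiable.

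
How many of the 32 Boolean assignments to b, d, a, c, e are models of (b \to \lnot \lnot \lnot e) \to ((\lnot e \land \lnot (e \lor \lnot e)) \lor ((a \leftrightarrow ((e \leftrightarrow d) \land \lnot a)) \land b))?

Initial set: {T ((b \to \lnot \lnot \lnot e) \to ((\lnot e \land \lnot (e \lor \lnot e)) \lor ((a \leftrightarrow ((e \leftrightarrow d) \land \lnot a)) \land b)))}.
T ((b \to \lnot \lnot \lnot e) \to ((\lnot e \land \lnot (e \lor \lnot e)) \lor ((a \leftrightarrow ((e \leftrightarrow d) \land \lnot a)) \land b))): β-rule — branch into F (b \to \lnot \lnot \lnot e)  //  T ((\lnot e \land \lnot (e \lor \lnot e)) \lor ((a \leftrightarrow ((e \leftrightarrow d) \land \lnot a)) \land b)).
  branch 1 (add F (b \to \lnot \lnot \lnot e)):
    F (b \to \lnot \lnot \lnot e): α-rule — add T b, F \lnot \lnot \lnot e.
    F \lnot \lnot \lnot e: drop double negation, giving F \lnot e.
    ○ open, literals {b=true, e=true}.
  branch 2 (add T ((\lnot e \land \lnot (e \lor \lnot e)) \lor ((a \leftrightarrow ((e \leftrightarrow d) \land \lnot a)) \land b))):
    T ((\lnot e \land \lnot (e \lor \lnot e)) \lor ((a \leftrightarrow ((e \leftrightarrow d) \land \lnot a)) \land b)): β-rule — branch into T (\lnot e \land \lnot (e \lor \lnot e))  //  T ((a \leftrightarrow ((e \leftrightarrow d) \land \lnot a)) \land b).
      branch 2.1 (add T (\lnot e \land \lnot (e \lor \lnot e))):
        T (\lnot e \land \lnot (e \lor \lnot e)): α-rule — add T \lnot e, T \lnot (e \lor \lnot e).
        T \lnot (e \lor \lnot e): α-rule — add F e, F \lnot e.
        × closes — contains both e and \lnot e.
      branch 2.2 (add T ((a \leftrightarrow ((e \leftrightarrow d) \land \lnot a)) \land b)):
        T ((a \leftrightarrow ((e \leftrightarrow d) \land \lnot a)) \land b): α-rule — add T (a \leftrightarrow ((e \leftrightarrow d) \land \lnot a)), T b.
        T (a \leftrightarrow ((e \leftrightarrow d) \land \lnot a)): β-rule — branch into T a, T ((e \leftrightarrow d) \land \lnot a)  //  F a, F ((e \leftrightarrow d) \land \lnot a).
          branch 2.2.1 (add T a, T ((e \leftrightarrow d) \land \lnot a)):
            T ((e \leftrightarrow d) \land \lnot a): α-rule — add T (e \leftrightarrow d), T \lnot a.
            × closes — contains both a and \lnot a.
          branch 2.2.2 (add F a, F ((e \leftrightarrow d) \land \lnot a)):
            F ((e \leftrightarrow d) \land \lnot a): β-rule — branch into F (e \leftrightarrow d)  //  F \lnot a.
              branch 2.2.2.1 (add F (e \leftrightarrow d)):
                F (e \leftrightarrow d): β-rule — branch into T e, F d  //  F e, T d.
                  branch 2.2.2.1.1 (add T e, F d):
                    ○ open, literals {a=false, b=true, d=false, e=true}.
                  branch 2.2.2.1.2 (add F e, T d):
                    ○ open, literals {a=false, b=true, d=true, e=false}.
              branch 2.2.2.2 (add F \lnot a):
                × closes — contains both a and \lnot a.
3 branches closed, 3 open.
Each open branch fixes some atoms; the unmentioned ones are free. Counting distinct full assignments: branch {b=true, e=true} (d, a, c) contributes 8 new; branch {a=false, b=true, d=false, e=true} (c) contributes 0 new; branch {a=false, b=true, d=true, e=false} (c) contributes 2 new. Total: 10.

10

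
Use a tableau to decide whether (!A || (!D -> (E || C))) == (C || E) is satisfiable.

Satisfiable

Initial set: {((!A || (!D -> (E || C))) == (C || E))}.
((!A || (!D -> (E || C))) == (C || E)): β-rule — branch into (!A || (!D -> (E || C))), (C || E)  //  !(!A || (!D -> (E || C))), !(C || E).
  branch 1 (add (!A || (!D -> (E || C))), (C || E)):
    (!A || (!D -> (E || C))): β-rule — branch into !A  //  (!D -> (E || C)).
      branch 1.1 (add !A):
        (C || E): β-rule — branch into C  //  E.
          branch 1.1.1 (add C):
            ○ open, literals {A=F, C=T}.
          branch 1.1.2 (add E):
            ○ open, literals {A=F, E=T}.
      branch 1.2 (add (!D -> (E || C))):
        (C || E): β-rule — branch into C  //  E.
          branch 1.2.1 (add C):
            (!D -> (E || C)): β-rule — branch into !!D  //  (E || C).
              branch 1.2.1.1 (add !!D):
                ○ open, literals {C=T, D=T}.
              branch 1.2.1.2 (add (E || C)):
                (E || C): β-rule — branch into E  //  C.
                  branch 1.2.1.2.1 (add E):
                    ○ open, literals {C=T, E=T}.
                  branch 1.2.1.2.2 (add C):
                    ○ open, literals {C=T}.
          branch 1.2.2 (add E):
            (!D -> (E || C)): β-rule — branch into !!D  //  (E || C).
              branch 1.2.2.1 (add !!D):
                ○ open, literals {D=T, E=T}.
              branch 1.2.2.2 (add (E || C)):
                (E || C): β-rule — branch into E  //  C.
                  branch 1.2.2.2.1 (add E):
                    ○ open, literals {E=T}.
                  branch 1.2.2.2.2 (add C):
                    ○ open, literals {C=T, E=T}.
  branch 2 (add !(!A || (!D -> (E || C))), !(C || E)):
    !(!A || (!D -> (E || C))): α-rule — add !!A, !(!D -> (E || C)).
    !(C || E): α-rule — add !C, !E.
    !(!D -> (E || C)): α-rule — add !D, !(E || C).
    !(E || C): α-rule — add !E, !C.
    ○ open, literals {A=T, C=F, D=F, E=F}.
0 branches closed, 9 open.
An open branch gives a satisfying assignment: A=F, C=T.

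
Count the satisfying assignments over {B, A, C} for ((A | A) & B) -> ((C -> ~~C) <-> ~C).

7

Initial set: {(((A | A) & B) -> ((C -> ~~C) <-> ~C))}.
(((A | A) & B) -> ((C -> ~~C) <-> ~C)): β-rule — branch into ~((A | A) & B)  //  ((C -> ~~C) <-> ~C).
  branch 1 (add ~((A | A) & B)):
    ~((A | A) & B): β-rule — branch into ~(A | A)  //  ~B.
      branch 1.1 (add ~(A | A)):
        ~(A | A): α-rule — add ~A, ~A.
        ○ open, literals {A=0}.
      branch 1.2 (add ~B):
        ○ open, literals {B=0}.
  branch 2 (add ((C -> ~~C) <-> ~C)):
    ((C -> ~~C) <-> ~C): β-rule — branch into (C -> ~~C), ~C  //  ~(C -> ~~C), ~~C.
      branch 2.1 (add (C -> ~~C), ~C):
        (C -> ~~C): β-rule — branch into ~C  //  ~~C.
          branch 2.1.1 (add ~C):
            ○ open, literals {C=0}.
          branch 2.1.2 (add ~~C):
            ~~C: drop double negation, giving C.
            × closes — contains both C and ~C.
      branch 2.2 (add ~(C -> ~~C), ~~C):
        ~(C -> ~~C): α-rule — add C, ~~~C.
        ~~~C: drop double negation, giving ~C.
        × closes — contains both C and ~C.
2 branches closed, 3 open.
Each open branch fixes some atoms; the unmentioned ones are free. Counting distinct full assignments: branch {A=0} (B, C) contributes 4 new; branch {B=0} (A, C) contributes 2 new; branch {C=0} (B, A) contributes 1 new. Total: 7.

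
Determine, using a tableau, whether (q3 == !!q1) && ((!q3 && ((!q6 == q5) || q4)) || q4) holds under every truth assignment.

Not valid

Assume the negation and expand:
Initial set: {F ((q3 == !!q1) && ((!q3 && ((!q6 == q5) || q4)) || q4))}.
F ((q3 == !!q1) && ((!q3 && ((!q6 == q5) || q4)) || q4)): β-rule — branch into F (q3 == !!q1)  //  F ((!q3 && ((!q6 == q5) || q4)) || q4).
  branch 1 (add F (q3 == !!q1)):
    F (q3 == !!q1): β-rule — branch into T q3, F !!q1  //  F q3, T !!q1.
      branch 1.1 (add T q3, F !!q1):
        F !!q1: drop double negation, giving F q1.
        ○ open, literals {q1=0, q3=1}.
      branch 1.2 (add F q3, T !!q1):
        T !!q1: drop double negation, giving T q1.
        ○ open, literals {q1=1, q3=0}.
  branch 2 (add F ((!q3 && ((!q6 == q5) || q4)) || q4)):
    F ((!q3 && ((!q6 == q5) || q4)) || q4): α-rule — add F (!q3 && ((!q6 == q5) || q4)), F q4.
    F (!q3 && ((!q6 == q5) || q4)): β-rule — branch into F !q3  //  F ((!q6 == q5) || q4).
      branch 2.1 (add F !q3):
        ○ open, literals {q3=1, q4=0}.
      branch 2.2 (add F ((!q6 == q5) || q4)):
        F ((!q6 == q5) || q4): α-rule — add F (!q6 == q5), F q4.
        F (!q6 == q5): β-rule — branch into T !q6, F q5  //  F !q6, T q5.
          branch 2.2.1 (add T !q6, F q5):
            ○ open, literals {q4=0, q5=0, q6=0}.
          branch 2.2.2 (add F !q6, T q5):
            ○ open, literals {q4=0, q5=1, q6=1}.
0 branches closed, 5 open.
An open branch gives a countermodel: q1=0, q3=1 (unmentioned atoms arbitrary); under it the original formula is false.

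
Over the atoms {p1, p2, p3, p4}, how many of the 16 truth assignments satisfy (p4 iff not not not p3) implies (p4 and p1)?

10

Initial set: {((p4 iff not not not p3) implies (p4 and p1))}.
((p4 iff not not not p3) implies (p4 and p1)): β-rule — branch into not (p4 iff not not not p3)  //  (p4 and p1).
  branch 1 (add not (p4 iff not not not p3)):
    not (p4 iff not not not p3): β-rule — branch into p4, not not not not p3  //  not p4, not not not p3.
      branch 1.1 (add p4, not not not not p3):
        not not not not p3: drop double negation, giving not not p3.
        ○ open, literals {p3=1, p4=1}.
      branch 1.2 (add not p4, not not not p3):
        not not not p3: drop double negation, giving not p3.
        ○ open, literals {p3=0, p4=0}.
  branch 2 (add (p4 and p1)):
    (p4 and p1): α-rule — add p4, p1.
    ○ open, literals {p1=1, p4=1}.
0 branches closed, 3 open.
Each open branch fixes some atoms; the unmentioned ones are free. Counting distinct full assignments: branch {p3=1, p4=1} (p1, p2) contributes 4 new; branch {p3=0, p4=0} (p1, p2) contributes 4 new; branch {p1=1, p4=1} (p2, p3) contributes 2 new. Total: 10.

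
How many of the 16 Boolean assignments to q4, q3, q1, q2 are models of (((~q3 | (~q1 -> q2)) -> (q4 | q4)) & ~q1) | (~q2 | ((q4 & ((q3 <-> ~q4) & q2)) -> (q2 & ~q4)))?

Initial set: {((((~q3 | (~q1 -> q2)) -> (q4 | q4)) & ~q1) | (~q2 | ((q4 & ((q3 <-> ~q4) & q2)) -> (q2 & ~q4))))}.
((((~q3 | (~q1 -> q2)) -> (q4 | q4)) & ~q1) | (~q2 | ((q4 & ((q3 <-> ~q4) & q2)) -> (q2 & ~q4)))): β-rule — branch into (((~q3 | (~q1 -> q2)) -> (q4 | q4)) & ~q1)  //  (~q2 | ((q4 & ((q3 <-> ~q4) & q2)) -> (q2 & ~q4))).
  branch 1 (add (((~q3 | (~q1 -> q2)) -> (q4 | q4)) & ~q1)):
    (((~q3 | (~q1 -> q2)) -> (q4 | q4)) & ~q1): α-rule — add ((~q3 | (~q1 -> q2)) -> (q4 | q4)), ~q1.
    ((~q3 | (~q1 -> q2)) -> (q4 | q4)): β-rule — branch into ~(~q3 | (~q1 -> q2))  //  (q4 | q4).
      branch 1.1 (add ~(~q3 | (~q1 -> q2))):
        ~(~q3 | (~q1 -> q2)): α-rule — add ~~q3, ~(~q1 -> q2).
        ~(~q1 -> q2): α-rule — add ~q1, ~q2.
        ○ open, literals {q1=0, q2=0, q3=1}.
      branch 1.2 (add (q4 | q4)):
        (q4 | q4): β-rule — branch into q4  //  q4.
          branch 1.2.1 (add q4):
            ○ open, literals {q1=0, q4=1}.
          branch 1.2.2 (add q4):
            ○ open, literals {q1=0, q4=1}.
  branch 2 (add (~q2 | ((q4 & ((q3 <-> ~q4) & q2)) -> (q2 & ~q4)))):
    (~q2 | ((q4 & ((q3 <-> ~q4) & q2)) -> (q2 & ~q4))): β-rule — branch into ~q2  //  ((q4 & ((q3 <-> ~q4) & q2)) -> (q2 & ~q4)).
      branch 2.1 (add ~q2):
        ○ open, literals {q2=0}.
      branch 2.2 (add ((q4 & ((q3 <-> ~q4) & q2)) -> (q2 & ~q4))):
        ((q4 & ((q3 <-> ~q4) & q2)) -> (q2 & ~q4)): β-rule — branch into ~(q4 & ((q3 <-> ~q4) & q2))  //  (q2 & ~q4).
          branch 2.2.1 (add ~(q4 & ((q3 <-> ~q4) & q2))):
            ~(q4 & ((q3 <-> ~q4) & q2)): β-rule — branch into ~q4  //  ~((q3 <-> ~q4) & q2).
              branch 2.2.1.1 (add ~q4):
                ○ open, literals {q4=0}.
              branch 2.2.1.2 (add ~((q3 <-> ~q4) & q2)):
                ~((q3 <-> ~q4) & q2): β-rule — branch into ~(q3 <-> ~q4)  //  ~q2.
                  branch 2.2.1.2.1 (add ~(q3 <-> ~q4)):
                    ~(q3 <-> ~q4): β-rule — branch into q3, ~~q4  //  ~q3, ~q4.
                      branch 2.2.1.2.1.1 (add q3, ~~q4):
                        ○ open, literals {q3=1, q4=1}.
                      branch 2.2.1.2.1.2 (add ~q3, ~q4):
                        ○ open, literals {q3=0, q4=0}.
                  branch 2.2.1.2.2 (add ~q2):
                    ○ open, literals {q2=0}.
          branch 2.2.2 (add (q2 & ~q4)):
            (q2 & ~q4): α-rule — add q2, ~q4.
            ○ open, literals {q2=1, q4=0}.
0 branches closed, 9 open.
Each open branch fixes some atoms; the unmentioned ones are free. Counting distinct full assignments: branch {q1=0, q2=0, q3=1} (q4) contributes 2 new; branch {q1=0, q4=1} (q3, q2) contributes 3 new; branch {q1=0, q4=1} (q3, q2) contributes 0 new; branch {q2=0} (q4, q3, q1) contributes 5 new; branch {q4=0} (q3, q1, q2) contributes 4 new; branch {q3=1, q4=1} (q1, q2) contributes 1 new; branch {q3=0, q4=0} (q1, q2) contributes 0 new; branch {q2=0} (q4, q3, q1) contributes 0 new; branch {q2=1, q4=0} (q3, q1) contributes 0 new. Total: 15.

15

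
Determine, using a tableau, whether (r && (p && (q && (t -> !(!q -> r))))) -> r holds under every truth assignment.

Assume the negation and expand:
Initial set: {!((r && (p && (q && (t -> !(!q -> r))))) -> r)}.
!((r && (p && (q && (t -> !(!q -> r))))) -> r): α-rule — add (r && (p && (q && (t -> !(!q -> r))))), !r.
(r && (p && (q && (t -> !(!q -> r))))): α-rule — add r, (p && (q && (t -> !(!q -> r)))).
× closes — contains both r and !r.
All 1 branch closes.
Every branch closed, so the negation is unsatisfiable and the formula is valid.

Valid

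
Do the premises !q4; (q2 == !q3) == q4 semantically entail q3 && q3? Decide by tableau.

No

Initial set: {!q4; ((q2 == !q3) == q4); !(q3 && q3)}.
((q2 == !q3) == q4): β-rule — branch into (q2 == !q3), q4  //  !(q2 == !q3), !q4.
  branch 1 (add (q2 == !q3), q4):
    × closes — contains both q4 and !q4.
  branch 2 (add !(q2 == !q3), !q4):
    !(q3 && q3): β-rule — branch into !q3  //  !q3.
      branch 2.1 (add !q3):
        !(q2 == !q3): β-rule — branch into q2, !!q3  //  !q2, !q3.
          branch 2.1.1 (add q2, !!q3):
            × closes — contains both q3 and !q3.
          branch 2.1.2 (add !q2, !q3):
            ○ open, literals {q2=false, q3=false, q4=false}.
      branch 2.2 (add !q3):
        !(q2 == !q3): β-rule — branch into q2, !!q3  //  !q2, !q3.
          branch 2.2.1 (add q2, !!q3):
            × closes — contains both q3 and !q3.
          branch 2.2.2 (add !q2, !q3):
            ○ open, literals {q2=false, q3=false, q4=false}.
3 branches closed, 2 open.
An open branch gives a countermodel: q2=false, q3=false, q4=false (unmentioned atoms arbitrary); the premises hold there but the conclusion fails.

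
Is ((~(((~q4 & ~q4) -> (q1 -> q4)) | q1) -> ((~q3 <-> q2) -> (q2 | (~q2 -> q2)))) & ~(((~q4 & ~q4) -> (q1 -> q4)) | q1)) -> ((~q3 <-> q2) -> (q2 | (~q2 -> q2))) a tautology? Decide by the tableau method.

Valid

Assume the negation and expand:
Initial set: {~(((~(((~q4 & ~q4) -> (q1 -> q4)) | q1) -> ((~q3 <-> q2) -> (q2 | (~q2 -> q2)))) & ~(((~q4 & ~q4) -> (q1 -> q4)) | q1)) -> ((~q3 <-> q2) -> (q2 | (~q2 -> q2))))}.
~(((~(((~q4 & ~q4) -> (q1 -> q4)) | q1) -> ((~q3 <-> q2) -> (q2 | (~q2 -> q2)))) & ~(((~q4 & ~q4) -> (q1 -> q4)) | q1)) -> ((~q3 <-> q2) -> (q2 | (~q2 -> q2)))): α-rule — add ((~(((~q4 & ~q4) -> (q1 -> q4)) | q1) -> ((~q3 <-> q2) -> (q2 | (~q2 -> q2)))) & ~(((~q4 & ~q4) -> (q1 -> q4)) | q1)), ~((~q3 <-> q2) -> (q2 | (~q2 -> q2))).
((~(((~q4 & ~q4) -> (q1 -> q4)) | q1) -> ((~q3 <-> q2) -> (q2 | (~q2 -> q2)))) & ~(((~q4 & ~q4) -> (q1 -> q4)) | q1)): α-rule — add (~(((~q4 & ~q4) -> (q1 -> q4)) | q1) -> ((~q3 <-> q2) -> (q2 | (~q2 -> q2)))), ~(((~q4 & ~q4) -> (q1 -> q4)) | q1).
~((~q3 <-> q2) -> (q2 | (~q2 -> q2))): α-rule — add (~q3 <-> q2), ~(q2 | (~q2 -> q2)).
~(((~q4 & ~q4) -> (q1 -> q4)) | q1): α-rule — add ~((~q4 & ~q4) -> (q1 -> q4)), ~q1.
~(q2 | (~q2 -> q2)): α-rule — add ~q2, ~(~q2 -> q2).
~((~q4 & ~q4) -> (q1 -> q4)): α-rule — add (~q4 & ~q4), ~(q1 -> q4).
~(~q2 -> q2): α-rule — add ~q2, ~q2.
(~q4 & ~q4): α-rule — add ~q4, ~q4.
~(q1 -> q4): α-rule — add q1, ~q4.
× closes — contains both q1 and ~q1.
All 1 branch closes.
Every branch closed, so the negation is unsatisfiable and the formula is valid.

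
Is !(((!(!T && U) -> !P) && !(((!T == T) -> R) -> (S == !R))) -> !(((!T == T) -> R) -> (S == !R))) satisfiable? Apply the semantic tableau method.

Initial set: {!(((!(!T && U) -> !P) && !(((!T == T) -> R) -> (S == !R))) -> !(((!T == T) -> R) -> (S == !R)))}.
!(((!(!T && U) -> !P) && !(((!T == T) -> R) -> (S == !R))) -> !(((!T == T) -> R) -> (S == !R))): α-rule — add ((!(!T && U) -> !P) && !(((!T == T) -> R) -> (S == !R))), !!(((!T == T) -> R) -> (S == !R)).
((!(!T && U) -> !P) && !(((!T == T) -> R) -> (S == !R))): α-rule — add (!(!T && U) -> !P), !(((!T == T) -> R) -> (S == !R)).
!(((!T == T) -> R) -> (S == !R)): α-rule — add ((!T == T) -> R), !(S == !R).
!!(((!T == T) -> R) -> (S == !R)): β-rule — branch into !((!T == T) -> R)  //  (S == !R).
  branch 1 (add !((!T == T) -> R)):
    !((!T == T) -> R): α-rule — add (!T == T), !R.
    (!(!T && U) -> !P): β-rule — branch into !!(!T && U)  //  !P.
      branch 1.1 (add !!(!T && U)):
        !!(!T && U): α-rule — add !T, U.
        ((!T == T) -> R): β-rule — branch into !(!T == T)  //  R.
          branch 1.1.1 (add !(!T == T)):
            !(S == !R): β-rule — branch into S, !!R  //  !S, !R.
              branch 1.1.1.1 (add S, !!R):
                × closes — contains both R and !R.
              branch 1.1.1.2 (add !S, !R):
                (!T == T): β-rule — branch into !T, T  //  !!T, !T.
                  branch 1.1.1.2.1 (add !T, T):
                    × closes — contains both T and !T.
                  branch 1.1.1.2.2 (add !!T, !T):
                    × closes — contains both T and !T.
          branch 1.1.2 (add R):
            × closes — contains both R and !R.
      branch 1.2 (add !P):
        ((!T == T) -> R): β-rule — branch into !(!T == T)  //  R.
          branch 1.2.1 (add !(!T == T)):
            !(S == !R): β-rule — branch into S, !!R  //  !S, !R.
              branch 1.2.1.1 (add S, !!R):
                × closes — contains both R and !R.
              branch 1.2.1.2 (add !S, !R):
                (!T == T): β-rule — branch into !T, T  //  !!T, !T.
                  branch 1.2.1.2.1 (add !T, T):
                    × closes — contains both T and !T.
                  branch 1.2.1.2.2 (add !!T, !T):
                    × closes — contains both T and !T.
          branch 1.2.2 (add R):
            × closes — contains both R and !R.
  branch 2 (add (S == !R)):
    (!(!T && U) -> !P): β-rule — branch into !!(!T && U)  //  !P.
      branch 2.1 (add !!(!T && U)):
        !!(!T && U): α-rule — add !T, U.
        ((!T == T) -> R): β-rule — branch into !(!T == T)  //  R.
          branch 2.1.1 (add !(!T == T)):
            !(S == !R): β-rule — branch into S, !!R  //  !S, !R.
              branch 2.1.1.1 (add S, !!R):
                (S == !R): β-rule — branch into S, !R  //  !S, !!R.
                  branch 2.1.1.1.1 (add S, !R):
                    × closes — contains both R and !R.
                  branch 2.1.1.1.2 (add !S, !!R):
                    × closes — contains both S and !S.
              branch 2.1.1.2 (add !S, !R):
                (S == !R): β-rule — branch into S, !R  //  !S, !!R.
                  branch 2.1.1.2.1 (add S, !R):
                    × closes — contains both S and !S.
                  branch 2.1.1.2.2 (add !S, !!R):
                    × closes — contains both R and !R.
          branch 2.1.2 (add R):
            !(S == !R): β-rule — branch into S, !!R  //  !S, !R.
              branch 2.1.2.1 (add S, !!R):
                (S == !R): β-rule — branch into S, !R  //  !S, !!R.
                  branch 2.1.2.1.1 (add S, !R):
                    × closes — contains both R and !R.
                  branch 2.1.2.1.2 (add !S, !!R):
                    × closes — contains both S and !S.
              branch 2.1.2.2 (add !S, !R):
                × closes — contains both R and !R.
      branch 2.2 (add !P):
        ((!T == T) -> R): β-rule — branch into !(!T == T)  //  R.
          branch 2.2.1 (add !(!T == T)):
            !(S == !R): β-rule — branch into S, !!R  //  !S, !R.
              branch 2.2.1.1 (add S, !!R):
                (S == !R): β-rule — branch into S, !R  //  !S, !!R.
                  branch 2.2.1.1.1 (add S, !R):
                    × closes — contains both R and !R.
                  branch 2.2.1.1.2 (add !S, !!R):
                    × closes — contains both S and !S.
              branch 2.2.1.2 (add !S, !R):
                (S == !R): β-rule — branch into S, !R  //  !S, !!R.
                  branch 2.2.1.2.1 (add S, !R):
                    × closes — contains both S and !S.
                  branch 2.2.1.2.2 (add !S, !!R):
                    × closes — contains both R and !R.
          branch 2.2.2 (add R):
            !(S == !R): β-rule — branch into S, !!R  //  !S, !R.
              branch 2.2.2.1 (add S, !!R):
                (S == !R): β-rule — branch into S, !R  //  !S, !!R.
                  branch 2.2.2.1.1 (add S, !R):
                    × closes — contains both R and !R.
                  branch 2.2.2.1.2 (add !S, !!R):
                    × closes — contains both S and !S.
              branch 2.2.2.2 (add !S, !R):
                × closes — contains both R and !R.
All 22 branches close.
Every branch closed; the formula is unsatisfiable.

Unsatisfiable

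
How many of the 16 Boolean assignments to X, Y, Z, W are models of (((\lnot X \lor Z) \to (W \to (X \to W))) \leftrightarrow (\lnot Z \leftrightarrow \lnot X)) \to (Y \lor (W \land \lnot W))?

12

Initial set: {T ((((\lnot X \lor Z) \to (W \to (X \to W))) \leftrightarrow (\lnot Z \leftrightarrow \lnot X)) \to (Y \lor (W \land \lnot W)))}.
T ((((\lnot X \lor Z) \to (W \to (X \to W))) \leftrightarrow (\lnot Z \leftrightarrow \lnot X)) \to (Y \lor (W \land \lnot W))): β-rule — branch into F (((\lnot X \lor Z) \to (W \to (X \to W))) \leftrightarrow (\lnot Z \leftrightarrow \lnot X))  //  T (Y \lor (W \land \lnot W)).
  branch 1 (add F (((\lnot X \lor Z) \to (W \to (X \to W))) \leftrightarrow (\lnot Z \leftrightarrow \lnot X))):
    F (((\lnot X \lor Z) \to (W \to (X \to W))) \leftrightarrow (\lnot Z \leftrightarrow \lnot X)): β-rule — branch into T ((\lnot X \lor Z) \to (W \to (X \to W))), F (\lnot Z \leftrightarrow \lnot X)  //  F ((\lnot X \lor Z) \to (W \to (X \to W))), T (\lnot Z \leftrightarrow \lnot X).
      branch 1.1 (add T ((\lnot X \lor Z) \to (W \to (X \to W))), F (\lnot Z \leftrightarrow \lnot X)):
        T ((\lnot X \lor Z) \to (W \to (X \to W))): β-rule — branch into F (\lnot X \lor Z)  //  T (W \to (X \to W)).
          branch 1.1.1 (add F (\lnot X \lor Z)):
            F (\lnot X \lor Z): α-rule — add F \lnot X, F Z.
            F (\lnot Z \leftrightarrow \lnot X): β-rule — branch into T \lnot Z, F \lnot X  //  F \lnot Z, T \lnot X.
              branch 1.1.1.1 (add T \lnot Z, F \lnot X):
                ○ open, literals {X=true, Z=false}.
              branch 1.1.1.2 (add F \lnot Z, T \lnot X):
                × closes — contains both Z and \lnot Z.
          branch 1.1.2 (add T (W \to (X \to W))):
            F (\lnot Z \leftrightarrow \lnot X): β-rule — branch into T \lnot Z, F \lnot X  //  F \lnot Z, T \lnot X.
              branch 1.1.2.1 (add T \lnot Z, F \lnot X):
                T (W \to (X \to W)): β-rule — branch into F W  //  T (X \to W).
                  branch 1.1.2.1.1 (add F W):
                    ○ open, literals {W=false, X=true, Z=false}.
                  branch 1.1.2.1.2 (add T (X \to W)):
                    T (X \to W): β-rule — branch into F X  //  T W.
                      branch 1.1.2.1.2.1 (add F X):
                        × closes — contains both X and \lnot X.
                      branch 1.1.2.1.2.2 (add T W):
                        ○ open, literals {W=true, X=true, Z=false}.
              branch 1.1.2.2 (add F \lnot Z, T \lnot X):
                T (W \to (X \to W)): β-rule — branch into F W  //  T (X \to W).
                  branch 1.1.2.2.1 (add F W):
                    ○ open, literals {W=false, X=false, Z=true}.
                  branch 1.1.2.2.2 (add T (X \to W)):
                    T (X \to W): β-rule — branch into F X  //  T W.
                      branch 1.1.2.2.2.1 (add F X):
                        ○ open, literals {X=false, Z=true}.
                      branch 1.1.2.2.2.2 (add T W):
                        ○ open, literals {W=true, X=false, Z=true}.
      branch 1.2 (add F ((\lnot X \lor Z) \to (W \to (X \to W))), T (\lnot Z \leftrightarrow \lnot X)):
        F ((\lnot X \lor Z) \to (W \to (X \to W))): α-rule — add T (\lnot X \lor Z), F (W \to (X \to W)).
        F (W \to (X \to W)): α-rule — add T W, F (X \to W).
        F (X \to W): α-rule — add T X, F W.
        × closes — contains both W and \lnot W.
  branch 2 (add T (Y \lor (W \land \lnot W))):
    T (Y \lor (W \land \lnot W)): β-rule — branch into T Y  //  T (W \land \lnot W).
      branch 2.1 (add T Y):
        ○ open, literals {Y=true}.
      branch 2.2 (add T (W \land \lnot W)):
        T (W \land \lnot W): α-rule — add T W, T \lnot W.
        × closes — contains both W and \lnot W.
4 branches closed, 7 open.
Each open branch fixes some atoms; the unmentioned ones are free. Counting distinct full assignments: branch {X=true, Z=false} (Y, W) contributes 4 new; branch {W=false, X=true, Z=false} (Y) contributes 0 new; branch {W=true, X=true, Z=false} (Y) contributes 0 new; branch {W=false, X=false, Z=true} (Y) contributes 2 new; branch {X=false, Z=true} (Y, W) contributes 2 new; branch {W=true, X=false, Z=true} (Y) contributes 0 new; branch {Y=true} (X, Z, W) contributes 4 new. Total: 12.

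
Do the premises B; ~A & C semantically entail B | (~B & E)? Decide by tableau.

Initial set: {B; (~A & C); ~(B | (~B & E))}.
(~A & C): α-rule — add ~A, C.
~(B | (~B & E)): α-rule — add ~B, ~(~B & E).
× closes — contains both B and ~B.
All 1 branch closes.
Every branch closed, so the premises entail the conclusion.

Yes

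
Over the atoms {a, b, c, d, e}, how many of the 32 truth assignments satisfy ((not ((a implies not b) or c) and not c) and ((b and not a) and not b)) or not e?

Initial set: {(((not ((a implies not b) or c) and not c) and ((b and not a) and not b)) or not e)}.
(((not ((a implies not b) or c) and not c) and ((b and not a) and not b)) or not e): β-rule — branch into ((not ((a implies not b) or c) and not c) and ((b and not a) and not b))  //  not e.
  branch 1 (add ((not ((a implies not b) or c) and not c) and ((b and not a) and not b))):
    ((not ((a implies not b) or c) and not c) and ((b and not a) and not b)): α-rule — add (not ((a implies not b) or c) and not c), ((b and not a) and not b).
    (not ((a implies not b) or c) and not c): α-rule — add not ((a implies not b) or c), not c.
    ((b and not a) and not b): α-rule — add (b and not a), not b.
    not ((a implies not b) or c): α-rule — add not (a implies not b), not c.
    (b and not a): α-rule — add b, not a.
    × closes — contains both b and not b.
  branch 2 (add not e):
    ○ open, literals {e=F}.
1 branch closed, 1 open.
Each open branch fixes some atoms; the unmentioned ones are free. Counting distinct full assignments: branch {e=F} (a, b, c, d) contributes 16 new. Total: 16.

16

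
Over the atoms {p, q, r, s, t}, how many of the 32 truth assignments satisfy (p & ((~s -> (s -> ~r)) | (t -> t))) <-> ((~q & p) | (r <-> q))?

20

Initial set: {T ((p & ((~s -> (s -> ~r)) | (t -> t))) <-> ((~q & p) | (r <-> q)))}.
T ((p & ((~s -> (s -> ~r)) | (t -> t))) <-> ((~q & p) | (r <-> q))): β-rule — branch into T (p & ((~s -> (s -> ~r)) | (t -> t))), T ((~q & p) | (r <-> q))  //  F (p & ((~s -> (s -> ~r)) | (t -> t))), F ((~q & p) | (r <-> q)).
  branch 1 (add T (p & ((~s -> (s -> ~r)) | (t -> t))), T ((~q & p) | (r <-> q))):
    T (p & ((~s -> (s -> ~r)) | (t -> t))): α-rule — add T p, T ((~s -> (s -> ~r)) | (t -> t)).
    T ((~q & p) | (r <-> q)): β-rule — branch into T (~q & p)  //  T (r <-> q).
      branch 1.1 (add T (~q & p)):
        T (~q & p): α-rule — add T ~q, T p.
        T ((~s -> (s -> ~r)) | (t -> t)): β-rule — branch into T (~s -> (s -> ~r))  //  T (t -> t).
          branch 1.1.1 (add T (~s -> (s -> ~r))):
            T (~s -> (s -> ~r)): β-rule — branch into F ~s  //  T (s -> ~r).
              branch 1.1.1.1 (add F ~s):
                ○ open, literals {p=1, q=0, s=1}.
              branch 1.1.1.2 (add T (s -> ~r)):
                T (s -> ~r): β-rule — branch into F s  //  T ~r.
                  branch 1.1.1.2.1 (add F s):
                    ○ open, literals {p=1, q=0, s=0}.
                  branch 1.1.1.2.2 (add T ~r):
                    ○ open, literals {p=1, q=0, r=0}.
          branch 1.1.2 (add T (t -> t)):
            T (t -> t): β-rule — branch into F t  //  T t.
              branch 1.1.2.1 (add F t):
                ○ open, literals {p=1, q=0, t=0}.
              branch 1.1.2.2 (add T t):
                ○ open, literals {p=1, q=0, t=1}.
      branch 1.2 (add T (r <-> q)):
        T ((~s -> (s -> ~r)) | (t -> t)): β-rule — branch into T (~s -> (s -> ~r))  //  T (t -> t).
          branch 1.2.1 (add T (~s -> (s -> ~r))):
            T (r <-> q): β-rule — branch into T r, T q  //  F r, F q.
              branch 1.2.1.1 (add T r, T q):
                T (~s -> (s -> ~r)): β-rule — branch into F ~s  //  T (s -> ~r).
                  branch 1.2.1.1.1 (add F ~s):
                    ○ open, literals {p=1, q=1, r=1, s=1}.
                  branch 1.2.1.1.2 (add T (s -> ~r)):
                    T (s -> ~r): β-rule — branch into F s  //  T ~r.
                      branch 1.2.1.1.2.1 (add F s):
                        ○ open, literals {p=1, q=1, r=1, s=0}.
                      branch 1.2.1.1.2.2 (add T ~r):
                        × closes — contains both r and ~r.
              branch 1.2.1.2 (add F r, F q):
                T (~s -> (s -> ~r)): β-rule — branch into F ~s  //  T (s -> ~r).
                  branch 1.2.1.2.1 (add F ~s):
                    ○ open, literals {p=1, q=0, r=0, s=1}.
                  branch 1.2.1.2.2 (add T (s -> ~r)):
                    T (s -> ~r): β-rule — branch into F s  //  T ~r.
                      branch 1.2.1.2.2.1 (add F s):
                        ○ open, literals {p=1, q=0, r=0, s=0}.
                      branch 1.2.1.2.2.2 (add T ~r):
                        ○ open, literals {p=1, q=0, r=0}.
          branch 1.2.2 (add T (t -> t)):
            T (r <-> q): β-rule — branch into T r, T q  //  F r, F q.
              branch 1.2.2.1 (add T r, T q):
                T (t -> t): β-rule — branch into F t  //  T t.
                  branch 1.2.2.1.1 (add F t):
                    ○ open, literals {p=1, q=1, r=1, t=0}.
                  branch 1.2.2.1.2 (add T t):
                    ○ open, literals {p=1, q=1, r=1, t=1}.
              branch 1.2.2.2 (add F r, F q):
                T (t -> t): β-rule — branch into F t  //  T t.
                  branch 1.2.2.2.1 (add F t):
                    ○ open, literals {p=1, q=0, r=0, t=0}.
                  branch 1.2.2.2.2 (add T t):
                    ○ open, literals {p=1, q=0, r=0, t=1}.
  branch 2 (add F (p & ((~s -> (s -> ~r)) | (t -> t))), F ((~q & p) | (r <-> q))):
    F ((~q & p) | (r <-> q)): α-rule — add F (~q & p), F (r <-> q).
    F (p & ((~s -> (s -> ~r)) | (t -> t))): β-rule — branch into F p  //  F ((~s -> (s -> ~r)) | (t -> t)).
      branch 2.1 (add F p):
        F (~q & p): β-rule — branch into F ~q  //  F p.
          branch 2.1.1 (add F ~q):
            F (r <-> q): β-rule — branch into T r, F q  //  F r, T q.
              branch 2.1.1.1 (add T r, F q):
                × closes — contains both q and ~q.
              branch 2.1.1.2 (add F r, T q):
                ○ open, literals {p=0, q=1, r=0}.
          branch 2.1.2 (add F p):
            F (r <-> q): β-rule — branch into T r, F q  //  F r, T q.
              branch 2.1.2.1 (add T r, F q):
                ○ open, literals {p=0, q=0, r=1}.
              branch 2.1.2.2 (add F r, T q):
                ○ open, literals {p=0, q=1, r=0}.
      branch 2.2 (add F ((~s -> (s -> ~r)) | (t -> t))):
        F ((~s -> (s -> ~r)) | (t -> t)): α-rule — add F (~s -> (s -> ~r)), F (t -> t).
        F (~s -> (s -> ~r)): α-rule — add T ~s, F (s -> ~r).
        F (t -> t): α-rule — add T t, F t.
        × closes — contains both t and ~t.
3 branches closed, 17 open.
Each open branch fixes some atoms; the unmentioned ones are free. Counting distinct full assignments: branch {p=1, q=0, s=1} (r, t) contributes 4 new; branch {p=1, q=0, s=0} (r, t) contributes 4 new; branch {p=1, q=0, r=0} (s, t) contributes 0 new; branch {p=1, q=0, t=0} (r, s) contributes 0 new; branch {p=1, q=0, t=1} (r, s) contributes 0 new; branch {p=1, q=1, r=1, s=1} (t) contributes 2 new; branch {p=1, q=1, r=1, s=0} (t) contributes 2 new; branch {p=1, q=0, r=0, s=1} (t) contributes 0 new; branch {p=1, q=0, r=0, s=0} (t) contributes 0 new; branch {p=1, q=0, r=0} (s, t) contributes 0 new; branch {p=1, q=1, r=1, t=0} (s) contributes 0 new; branch {p=1, q=1, r=1, t=1} (s) contributes 0 new; branch {p=1, q=0, r=0, t=0} (s) contributes 0 new; branch {p=1, q=0, r=0, t=1} (s) contributes 0 new; branch {p=0, q=1, r=0} (s, t) contributes 4 new; branch {p=0, q=0, r=1} (s, t) contributes 4 new; branch {p=0, q=1, r=0} (s, t) contributes 0 new. Total: 20.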